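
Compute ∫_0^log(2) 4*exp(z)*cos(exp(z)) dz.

-4*sin(1) + 4*sin(2)

Let u = exp(z), so du = exp(z) dz. When z = 0, u = 1; when z = log(2), u = 2.
The integral becomes 4·∫ cos(u) du from 1 to 2, with antiderivative 4*sin(u).
Back in z: F(z) = 4*sin(exp(z)).
Then F(log(2)) - F(0) = (4*sin(2)) - (4*sin(1)) = -4*sin(1) + 4*sin(2).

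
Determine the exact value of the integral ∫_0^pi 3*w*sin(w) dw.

Integrate by parts once (u = w, dv = 3*sin(w) dw).
An antiderivative is F(w) = -3*w*cos(w) + 3*sin(w).
Then F(pi) - F(0) = (3*pi) - (0) = 3*pi.

3*pi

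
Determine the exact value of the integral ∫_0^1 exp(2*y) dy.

-1/2 + exp(2)/2

An antiderivative is F(y) = exp(2*y)/2.
Then F(1) - F(0) = (exp(2)/2) - (1/2) = -1/2 + exp(2)/2.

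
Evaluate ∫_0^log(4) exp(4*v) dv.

Let u = exp(v), so du = exp(v) dv. When v = 0, u = 1; when v = log(4), u = 4.
The integral becomes ∫ u**3 du from 1 to 4, with antiderivative u**4/4.
Back in v: F(v) = exp(4*v)/4.
Then F(log(4)) - F(0) = (64) - (1/4) = 255/4.

255/4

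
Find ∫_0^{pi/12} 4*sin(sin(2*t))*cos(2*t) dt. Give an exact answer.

2 - 2*cos(1/2)

Let u = sin(2*t), so du = 2*cos(2*t) dt. When t = 0, u = 0; when t = pi/12, u = 1/2.
The integral becomes 2·∫ sin(u) du from 0 to 1/2, with antiderivative -2*cos(u).
Back in t: F(t) = -2*cos(sin(2*t)).
Then F(pi/12) - F(0) = (-2*cos(1/2)) - (-2) = 2 - 2*cos(1/2).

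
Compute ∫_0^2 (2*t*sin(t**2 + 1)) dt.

Let u = t**2 + 1, so du = 2*t dt. When t = 0, u = 1; when t = 2, u = 5.
The integral becomes ∫ sin(u) du from 1 to 5, with antiderivative -cos(u).
Back in t: F(t) = -cos(t**2 + 1).
Then F(2) - F(0) = (-cos(5)) - (-cos(1)) = -cos(5) + cos(1).

-cos(5) + cos(1)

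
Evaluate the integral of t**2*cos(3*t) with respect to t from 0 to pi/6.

Integrate by parts twice (u = t^2, dv = cos(3*t) dt).
An antiderivative is F(t) = t**2*sin(3*t)/3 + 2*t*cos(3*t)/9 - 2*sin(3*t)/27.
Then F(pi/6) - F(0) = (-2/27 + pi**2/108) - (0) = -2/27 + pi**2/108.

-2/27 + pi**2/108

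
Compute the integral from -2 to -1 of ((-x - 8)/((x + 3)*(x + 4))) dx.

-9*log(2) + 4*log(3)

Factor the denominator: x**2 + 7*x + 12 = (x + 4)(x + 3).
Partial fractions: (-x - 8)/((x + 3)*(x + 4)) = 4/(x + 4) - 5/(x + 3).
An antiderivative is F(x) = -5*log(x + 3) + 4*log(x + 4).
Then F(-1) - F(-2) = (log(81/32)) - (log(16)) = -9*log(2) + 4*log(3).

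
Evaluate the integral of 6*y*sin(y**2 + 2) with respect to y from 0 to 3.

Let u = y**2 + 2, so du = 2*y dy. When y = 0, u = 2; when y = 3, u = 11.
The integral becomes 3·∫ sin(u) du from 2 to 11, with antiderivative -3*cos(u).
Back in y: F(y) = -3*cos(y**2 + 2).
Then F(3) - F(0) = (-3*cos(11)) - (-3*cos(2)) = 3*cos(2) - 3*cos(11).

3*cos(2) - 3*cos(11)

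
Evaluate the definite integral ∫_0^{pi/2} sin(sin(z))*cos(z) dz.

Let u = sin(z), so du = cos(z) dz. When z = 0, u = 0; when z = pi/2, u = 1.
The integral becomes ∫ sin(u) du from 0 to 1, with antiderivative -cos(u).
Back in z: F(z) = -cos(sin(z)).
Then F(pi/2) - F(0) = (-cos(1)) - (-1) = 1 - cos(1).

1 - cos(1)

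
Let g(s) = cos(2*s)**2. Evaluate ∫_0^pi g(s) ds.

Use the identity cos^2(2*s) = (1 + cos(4*s))/2.
An antiderivative is F(s) = s/2 + sin(4*s)/8.
Then F(pi) - F(0) = (pi/2) - (0) = pi/2.

pi/2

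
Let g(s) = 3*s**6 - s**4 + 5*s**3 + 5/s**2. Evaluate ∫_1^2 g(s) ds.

By the power rule, an antiderivative is F(s) = 3*s**7/7 - s**5/5 + 5*s**4/4 - 5/s.
Then F(2) - F(1) = (4617/70) - (-493/140) = 9727/140.

9727/140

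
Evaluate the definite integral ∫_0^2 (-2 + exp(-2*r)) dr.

-7/2 - exp(-4)/2

An antiderivative is F(r) = -2*r - exp(-2*r)/2.
Then F(2) - F(0) = (-4 - exp(-4)/2) - (-1/2) = -7/2 - exp(-4)/2.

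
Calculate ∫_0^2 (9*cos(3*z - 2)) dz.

Let u = 3*z - 2, so du = 3 dz. When z = 0, u = -2; when z = 2, u = 4.
The integral becomes 3·∫ cos(u) du from -2 to 4, with antiderivative 3*sin(u).
Back in z: F(z) = 3*sin(3*z - 2).
Then F(2) - F(0) = (3*sin(4)) - (-3*sin(2)) = 3*sin(4) + 3*sin(2).

3*sin(4) + 3*sin(2)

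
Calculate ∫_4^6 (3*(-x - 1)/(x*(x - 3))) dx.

Factor the denominator: x**2 - 3*x = x(x - 3).
Partial fractions: 3*(-x - 1)/(x*(x - 3)) = 1/x - 4/(x - 3).
An antiderivative is F(x) = log(x) - 4*log(x - 3).
Then F(6) - F(4) = (log(2/27)) - (log(4)) = -log(54).

-log(54)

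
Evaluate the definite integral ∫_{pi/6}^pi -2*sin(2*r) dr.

An antiderivative is F(r) = cos(2*r).
Then F(pi) - F(pi/6) = (1) - (1/2) = 1/2.

1/2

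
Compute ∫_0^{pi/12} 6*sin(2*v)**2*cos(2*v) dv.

Let u = sin(2*v), so du = 2*cos(2*v) dv. When v = 0, u = 0; when v = pi/12, u = 1/2.
The integral becomes 3·∫ u**2 du from 0 to 1/2, with antiderivative u**3.
Back in v: F(v) = sin(2*v)**3.
Then F(pi/12) - F(0) = (1/8) - (0) = 1/8.

1/8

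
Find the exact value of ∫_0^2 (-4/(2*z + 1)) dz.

An antiderivative is F(z) = -2*log(2*z + 1).
Then F(2) - F(0) = (-log(25)) - (0) = -log(25).

-log(25)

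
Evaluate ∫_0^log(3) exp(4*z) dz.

20

Let u = exp(z), so du = exp(z) dz. When z = 0, u = 1; when z = log(3), u = 3.
The integral becomes ∫ u**3 du from 1 to 3, with antiderivative u**4/4.
Back in z: F(z) = exp(4*z)/4.
Then F(log(3)) - F(0) = (81/4) - (1/4) = 20.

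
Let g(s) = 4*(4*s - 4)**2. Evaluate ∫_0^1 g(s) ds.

Let u = 4*s - 4, so du = 4 ds. When s = 0, u = -4; when s = 1, u = 0.
The integral becomes ∫ u**2 du from -4 to 0, with antiderivative u**3/3.
Back in s: F(s) = (4*s - 4)**3/3.
Then F(1) - F(0) = (0) - (-64/3) = 64/3.

64/3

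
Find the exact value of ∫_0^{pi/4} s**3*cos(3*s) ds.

Integrate by parts 3 times (u = s^3, dv = cos(3*s) ds).
An antiderivative is F(s) = s**3*sin(3*s)/3 + s**2*cos(3*s)/3 - 2*s*sin(3*s)/9 - 2*cos(3*s)/27.
Then F(pi/4) - F(0) = (sqrt(2)*(-36*pi**2 - 96*pi + 128 + 9*pi**3)/3456) - (-2/27) = -sqrt(2)*pi**2/96 - sqrt(2)*pi/36 + sqrt(2)/27 + 2/27 + sqrt(2)*pi**3/384.

-sqrt(2)*pi**2/96 - sqrt(2)*pi/36 + sqrt(2)/27 + 2/27 + sqrt(2)*pi**3/384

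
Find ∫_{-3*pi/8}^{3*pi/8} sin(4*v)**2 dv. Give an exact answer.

3*pi/8

Use the identity sin^2(4*v) = (1 - cos(8*v))/2.
An antiderivative is F(v) = v/2 - sin(8*v)/16.
Then F(3*pi/8) - F(-3*pi/8) = (3*pi/16) - (-3*pi/16) = 3*pi/8.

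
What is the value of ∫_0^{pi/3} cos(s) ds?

An antiderivative is F(s) = sin(s).
Then F(pi/3) - F(0) = (sqrt(3)/2) - (0) = sqrt(3)/2.

sqrt(3)/2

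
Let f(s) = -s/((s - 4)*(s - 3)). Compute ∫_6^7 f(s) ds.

Factor the denominator: s**2 - 7*s + 12 = (s - 3)(s - 4).
Partial fractions: -s/((s - 4)*(s - 3)) = 3/(s - 3) - 4/(s - 4).
An antiderivative is F(s) = -4*log(s - 4) + 3*log(s - 3).
Then F(7) - F(6) = (log(64/81)) - (log(27/16)) = -7*log(3) + 10*log(2).

-7*log(3) + 10*log(2)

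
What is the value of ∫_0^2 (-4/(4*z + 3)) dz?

log(3/11)

An antiderivative is F(z) = -log(4*z + 3).
Then F(2) - F(0) = (-log(11)) - (-log(3)) = log(3/11).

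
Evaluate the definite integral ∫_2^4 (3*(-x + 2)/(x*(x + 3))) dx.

-5*log(7) + 2*log(2) + 5*log(5)

Factor the denominator: x**2 + 3*x = (x + 3)x.
Partial fractions: 3*(-x + 2)/(x*(x + 3)) = -5/(x + 3) + 2/x.
An antiderivative is F(x) = 2*log(x) - 5*log(x + 3).
Then F(4) - F(2) = (-5*log(7) + 4*log(2)) - (-5*log(5) + 2*log(2)) = -5*log(7) + 2*log(2) + 5*log(5).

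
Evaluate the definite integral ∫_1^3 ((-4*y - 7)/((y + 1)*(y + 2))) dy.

log(3/40)

Factor the denominator: y**2 + 3*y + 2 = (y + 2)(y + 1).
Partial fractions: (-4*y - 7)/((y + 1)*(y + 2)) = -1/(y + 2) - 3/(y + 1).
An antiderivative is F(y) = -3*log(y + 1) - log(y + 2).
Then F(3) - F(1) = (-6*log(2) - log(5)) - (-log(24)) = log(3/40).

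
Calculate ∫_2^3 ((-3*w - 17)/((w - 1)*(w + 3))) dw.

-2*log(5) - 3*log(2) + 2*log(3)

Factor the denominator: w**2 + 2*w - 3 = (w + 3)(w - 1).
Partial fractions: (-3*w - 17)/((w - 1)*(w + 3)) = 2/(w + 3) - 5/(w - 1).
An antiderivative is F(w) = -5*log(w - 1) + 2*log(w + 3).
Then F(3) - F(2) = (log(9/8)) - (log(25)) = -2*log(5) - 3*log(2) + 2*log(3).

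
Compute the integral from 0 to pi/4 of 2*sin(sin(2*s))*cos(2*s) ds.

1 - cos(1)

Let u = sin(2*s), so du = 2*cos(2*s) ds. When s = 0, u = 0; when s = pi/4, u = 1.
The integral becomes ∫ sin(u) du from 0 to 1, with antiderivative -cos(u).
Back in s: F(s) = -cos(sin(2*s)).
Then F(pi/4) - F(0) = (-cos(1)) - (-1) = 1 - cos(1).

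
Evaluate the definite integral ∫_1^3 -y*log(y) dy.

Integrate by parts once (u = ln y, dv = -y dy).
An antiderivative is F(y) = -y**2*(2*log(y) - 1)/4.
Then F(3) - F(1) = (9/4 - 9*log(3)/2) - (1/4) = 2 - 9*log(3)/2.

2 - 9*log(3)/2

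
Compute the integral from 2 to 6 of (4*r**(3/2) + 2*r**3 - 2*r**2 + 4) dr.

-32*sqrt(2)/5 + 288*sqrt(6)/5 + 1552/3

By the power rule, an antiderivative is F(r) = 8*r**(5/2)/5 + r**4/2 - 2*r**3/3 + 4*r.
Then F(6) - F(2) = (288*sqrt(6)/5 + 528) - (32*sqrt(2)/5 + 32/3) = -32*sqrt(2)/5 + 288*sqrt(6)/5 + 1552/3.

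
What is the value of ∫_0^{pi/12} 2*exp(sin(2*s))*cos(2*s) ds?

Let u = sin(2*s), so du = 2*cos(2*s) ds. When s = 0, u = 0; when s = pi/12, u = 1/2.
The integral becomes ∫ exp(u) du from 0 to 1/2, with antiderivative exp(u).
Back in s: F(s) = exp(sin(2*s)).
Then F(pi/12) - F(0) = (exp(1/2)) - (1) = -1 + exp(1/2).

-1 + exp(1/2)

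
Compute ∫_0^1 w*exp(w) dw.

1

Integrate by parts once (u = w, dv = exp(w) dw).
An antiderivative is F(w) = (w - 1)*exp(w).
Then F(1) - F(0) = (0) - (-1) = 1.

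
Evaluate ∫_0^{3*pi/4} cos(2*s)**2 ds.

3*pi/8

Use the identity cos^2(2*s) = (1 + cos(4*s))/2.
An antiderivative is F(s) = s/2 + sin(4*s)/8.
Then F(3*pi/4) - F(0) = (3*pi/8) - (0) = 3*pi/8.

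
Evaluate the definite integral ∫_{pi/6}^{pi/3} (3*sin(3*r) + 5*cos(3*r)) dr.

An antiderivative is F(r) = 5*sin(3*r)/3 - cos(3*r).
Then F(pi/3) - F(pi/6) = (1) - (5/3) = -2/3.

-2/3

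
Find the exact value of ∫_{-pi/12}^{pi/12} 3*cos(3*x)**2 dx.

Use the identity cos^2(3*x) = (1 + cos(6*x))/2.
An antiderivative is F(x) = 3*x/2 + sin(6*x)/4.
Then F(pi/12) - F(-pi/12) = (1/4 + pi/8) - (-pi/8 - 1/4) = 1/2 + pi/4.

1/2 + pi/4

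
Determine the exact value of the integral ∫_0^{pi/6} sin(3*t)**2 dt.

Use the identity sin^2(3*t) = (1 - cos(6*t))/2.
An antiderivative is F(t) = t/2 - sin(6*t)/12.
Then F(pi/6) - F(0) = (pi/12) - (0) = pi/12.

pi/12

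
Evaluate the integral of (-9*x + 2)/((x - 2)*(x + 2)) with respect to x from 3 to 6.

-23*log(2) + 5*log(5)

Factor the denominator: x**2 - 4 = (x + 2)(x - 2).
Partial fractions: (-9*x + 2)/((x - 2)*(x + 2)) = -5/(x + 2) - 4/(x - 2).
An antiderivative is F(x) = -4*log(x - 2) - 5*log(x + 2).
Then F(6) - F(3) = (-23*log(2)) - (-5*log(5)) = -23*log(2) + 5*log(5).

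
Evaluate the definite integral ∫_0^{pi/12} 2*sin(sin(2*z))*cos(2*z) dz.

1 - cos(1/2)

Let u = sin(2*z), so du = 2*cos(2*z) dz. When z = 0, u = 0; when z = pi/12, u = 1/2.
The integral becomes ∫ sin(u) du from 0 to 1/2, with antiderivative -cos(u).
Back in z: F(z) = -cos(sin(2*z)).
Then F(pi/12) - F(0) = (-cos(1/2)) - (-1) = 1 - cos(1/2).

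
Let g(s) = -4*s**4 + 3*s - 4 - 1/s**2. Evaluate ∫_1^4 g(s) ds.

-16173/20

By the power rule, an antiderivative is F(s) = -4*s**5/5 + 3*s**2/2 - 4*s + 1/s.
Then F(4) - F(1) = (-16219/20) - (-23/10) = -16173/20.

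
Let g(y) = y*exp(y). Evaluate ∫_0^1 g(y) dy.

1

Integrate by parts once (u = y, dv = exp(y) dy).
An antiderivative is F(y) = (y - 1)*exp(y).
Then F(1) - F(0) = (0) - (-1) = 1.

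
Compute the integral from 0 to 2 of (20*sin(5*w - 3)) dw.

4*cos(3) - 4*cos(7)

Let u = 5*w - 3, so du = 5 dw. When w = 0, u = -3; when w = 2, u = 7.
The integral becomes 4·∫ sin(u) du from -3 to 7, with antiderivative -4*cos(u).
Back in w: F(w) = -4*cos(5*w - 3).
Then F(2) - F(0) = (-4*cos(7)) - (-4*cos(3)) = 4*cos(3) - 4*cos(7).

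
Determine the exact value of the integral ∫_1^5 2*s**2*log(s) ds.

-248/9 + 250*log(5)/3

Integrate by parts once (u = ln s, dv = 2*s**2 ds).
An antiderivative is F(s) = 2*s**3*(3*log(s) - 1)/9.
Then F(5) - F(1) = (-250/9 + 250*log(5)/3) - (-2/9) = -248/9 + 250*log(5)/3.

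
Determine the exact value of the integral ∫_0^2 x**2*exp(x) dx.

Integrate by parts twice (u = x^2, dv = exp(x) dx).
An antiderivative is F(x) = (x**2 - 2*x + 2)*exp(x).
Then F(2) - F(0) = (2*exp(2)) - (2) = -2 + 2*exp(2).

-2 + 2*exp(2)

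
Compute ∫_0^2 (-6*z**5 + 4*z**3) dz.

By the power rule, an antiderivative is F(z) = -z**6 + z**4.
Then F(2) - F(0) = (-48) - (0) = -48.

-48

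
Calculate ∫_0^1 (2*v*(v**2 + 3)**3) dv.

Let u = v**2 + 3, so du = 2*v dv. When v = 0, u = 3; when v = 1, u = 4.
The integral becomes ∫ u**3 du from 3 to 4, with antiderivative u**4/4.
Back in v: F(v) = (v**2 + 3)**4/4.
Then F(1) - F(0) = (64) - (81/4) = 175/4.

175/4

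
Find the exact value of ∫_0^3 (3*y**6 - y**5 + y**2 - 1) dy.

11505/14

By the power rule, an antiderivative is F(y) = 3*y**7/7 - y**6/6 + y**3/3 - y.
Then F(3) - F(0) = (11505/14) - (0) = 11505/14.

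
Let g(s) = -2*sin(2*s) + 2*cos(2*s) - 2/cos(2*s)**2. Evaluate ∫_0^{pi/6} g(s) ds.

-sqrt(3)/2 - 1/2

An antiderivative is F(s) = sin(2*s) + cos(2*s) - tan(2*s).
Then F(pi/6) - F(0) = (1/2 - sqrt(3)/2) - (1) = -sqrt(3)/2 - 1/2.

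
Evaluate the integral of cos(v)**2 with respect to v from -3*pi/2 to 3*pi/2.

Use the identity cos^2(v) = (1 + cos(2*v))/2.
An antiderivative is F(v) = v/2 + sin(2*v)/4.
Then F(3*pi/2) - F(-3*pi/2) = (3*pi/4) - (-3*pi/4) = 3*pi/2.

3*pi/2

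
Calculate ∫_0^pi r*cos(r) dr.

-2

Integrate by parts once (u = r, dv = cos(r) dr).
An antiderivative is F(r) = r*sin(r) + cos(r).
Then F(pi) - F(0) = (-1) - (1) = -2.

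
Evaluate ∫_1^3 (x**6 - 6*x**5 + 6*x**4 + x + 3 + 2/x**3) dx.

By the power rule, an antiderivative is F(x) = x**7/7 - x**6 + 6*x**5/5 + x**2/2 + 3*x - 1/x**2.
Then F(3) - F(1) = (-70297/630) - (199/70) = -36044/315.

-36044/315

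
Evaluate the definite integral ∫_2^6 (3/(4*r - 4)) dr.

3*log(5)/4

An antiderivative is F(r) = 3*log(4*r - 4)/4.
Then F(6) - F(2) = (3*log(20)/4) - (3*log(2)/2) = 3*log(5)/4.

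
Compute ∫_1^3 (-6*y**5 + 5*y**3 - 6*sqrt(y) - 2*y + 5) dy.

By the power rule, an antiderivative is F(y) = -y**6 + 5*y**4/4 - 4*y**(3/2) - y**2 + 5*y.
Then F(3) - F(1) = (-2487/4 - 12*sqrt(3)) - (1/4) = -622 - 12*sqrt(3).

-622 - 12*sqrt(3)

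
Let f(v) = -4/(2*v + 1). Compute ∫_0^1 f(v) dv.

An antiderivative is F(v) = -2*log(2*v + 1).
Then F(1) - F(0) = (-log(9)) - (0) = -log(9).

-log(9)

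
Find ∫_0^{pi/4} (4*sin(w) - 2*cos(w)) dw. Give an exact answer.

An antiderivative is F(w) = -2*sin(w) - 4*cos(w).
Then F(pi/4) - F(0) = (-3*sqrt(2)) - (-4) = 4 - 3*sqrt(2).

4 - 3*sqrt(2)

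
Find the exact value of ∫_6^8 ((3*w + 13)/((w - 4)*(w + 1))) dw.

-4*log(3) + 5*log(2) + 2*log(7)

Factor the denominator: w**2 - 3*w - 4 = (w + 1)(w - 4).
Partial fractions: (3*w + 13)/((w - 4)*(w + 1)) = -2/(w + 1) + 5/(w - 4).
An antiderivative is F(w) = 5*log(w - 4) - 2*log(w + 1).
Then F(8) - F(6) = (-4*log(3) + 10*log(2)) - (log(32/49)) = -4*log(3) + 5*log(2) + 2*log(7).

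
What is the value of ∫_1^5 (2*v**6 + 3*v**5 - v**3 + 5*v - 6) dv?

By the power rule, an antiderivative is F(v) = 2*v**7/7 + v**6/2 - v**4/4 + 5*v**2/2 - 6*v.
Then F(5) - F(1) = (840285/28) - (-83/28) = 210092/7.

210092/7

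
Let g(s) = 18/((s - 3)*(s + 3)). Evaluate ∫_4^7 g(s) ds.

Factor the denominator: s**2 - 9 = (s + 3)(s - 3).
Partial fractions: 18/((s - 3)*(s + 3)) = -3/(s + 3) + 3/(s - 3).
An antiderivative is F(s) = 3*log(s - 3) - 3*log(s + 3).
Then F(7) - F(4) = (-3*log(5) + 3*log(2)) - (-3*log(7)) = -3*log(5) + 3*log(2) + 3*log(7).

-3*log(5) + 3*log(2) + 3*log(7)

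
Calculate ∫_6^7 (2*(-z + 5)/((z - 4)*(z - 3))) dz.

-10*log(2) + 6*log(3)

Factor the denominator: z**2 - 7*z + 12 = (z - 3)(z - 4).
Partial fractions: 2*(-z + 5)/((z - 4)*(z - 3)) = -4/(z - 3) + 2/(z - 4).
An antiderivative is F(z) = 2*log(z - 4) - 4*log(z - 3).
Then F(7) - F(6) = (-8*log(2) + 2*log(3)) - (log(4/81)) = -10*log(2) + 6*log(3).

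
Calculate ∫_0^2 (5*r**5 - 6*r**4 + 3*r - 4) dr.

By the power rule, an antiderivative is F(r) = 5*r**6/6 - 6*r**5/5 + 3*r**2/2 - 4*r.
Then F(2) - F(0) = (194/15) - (0) = 194/15.

194/15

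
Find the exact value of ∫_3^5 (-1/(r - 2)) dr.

-log(3)

An antiderivative is F(r) = -log(r - 2).
Then F(5) - F(3) = (-log(3)) - (0) = -log(3).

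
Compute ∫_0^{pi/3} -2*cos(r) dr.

-sqrt(3)

An antiderivative is F(r) = -2*sin(r).
Then F(pi/3) - F(0) = (-sqrt(3)) - (0) = -sqrt(3).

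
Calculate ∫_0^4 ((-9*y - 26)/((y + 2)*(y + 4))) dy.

-4*log(3) - 5*log(2)

Factor the denominator: y**2 + 6*y + 8 = (y + 4)(y + 2).
Partial fractions: (-9*y - 26)/((y + 2)*(y + 4)) = -5/(y + 4) - 4/(y + 2).
An antiderivative is F(y) = -4*log(y + 2) - 5*log(y + 4).
Then F(4) - F(0) = (-19*log(2) - 4*log(3)) - (-14*log(2)) = -4*log(3) - 5*log(2).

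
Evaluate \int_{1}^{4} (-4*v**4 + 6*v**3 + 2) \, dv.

By the power rule, an antiderivative is F(v) = -4*v**5/5 + 3*v**4/2 + 2*v.
Then F(4) - F(1) = (-2136/5) - (27/10) = -4299/10.

-4299/10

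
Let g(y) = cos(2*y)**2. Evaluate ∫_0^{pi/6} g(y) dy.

sqrt(3)/16 + pi/12

Use the identity cos^2(2*y) = (1 + cos(4*y))/2.
An antiderivative is F(y) = y/2 + sin(4*y)/8.
Then F(pi/6) - F(0) = (sqrt(3)/16 + pi/12) - (0) = sqrt(3)/16 + pi/12.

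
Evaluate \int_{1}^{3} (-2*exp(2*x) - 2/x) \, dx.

An antiderivative is F(x) = -exp(2*x) - 2*log(x).
Then F(3) - F(1) = (-exp(6) - log(9)) - (-exp(2)) = -exp(6) - log(9) + exp(2).

-exp(6) - log(9) + exp(2)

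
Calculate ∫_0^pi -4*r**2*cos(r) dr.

8*pi

Integrate by parts twice (u = r^2, dv = -4*cos(r) dr).
An antiderivative is F(r) = -4*r**2*sin(r) - 8*r*cos(r) + 8*sin(r).
Then F(pi) - F(0) = (8*pi) - (0) = 8*pi.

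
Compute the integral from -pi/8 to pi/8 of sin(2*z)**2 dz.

Use the identity sin^2(2*z) = (1 - cos(4*z))/2.
An antiderivative is F(z) = z/2 - sin(4*z)/8.
Then F(pi/8) - F(-pi/8) = (-1/8 + pi/16) - (1/8 - pi/16) = -1/4 + pi/8.

-1/4 + pi/8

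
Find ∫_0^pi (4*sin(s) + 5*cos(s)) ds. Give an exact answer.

An antiderivative is F(s) = 5*sin(s) - 4*cos(s).
Then F(pi) - F(0) = (4) - (-4) = 8.

8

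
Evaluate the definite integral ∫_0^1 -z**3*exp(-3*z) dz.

Integrate by parts 3 times (u = z^3, dv = -exp(-3*z) dz).
An antiderivative is F(z) = (9*z**3 + 9*z**2 + 6*z + 2)*exp(-3*z)/27.
Then F(1) - F(0) = (26*exp(-3)/27) - (2/27) = -2/27 + 26*exp(-3)/27.

-2/27 + 26*exp(-3)/27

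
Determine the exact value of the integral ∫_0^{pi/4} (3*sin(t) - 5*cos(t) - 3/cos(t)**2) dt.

An antiderivative is F(t) = -5*sin(t) - 3*cos(t) - 3*tan(t).
Then F(pi/4) - F(0) = (-4*sqrt(2) - 3) - (-3) = -4*sqrt(2).

-4*sqrt(2)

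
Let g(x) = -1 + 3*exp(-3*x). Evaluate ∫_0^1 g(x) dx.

-exp(-3)

An antiderivative is F(x) = -x - exp(-3*x).
Then F(1) - F(0) = (-1 - exp(-3)) - (-1) = -exp(-3).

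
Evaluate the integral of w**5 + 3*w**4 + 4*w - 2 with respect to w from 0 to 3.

2793/10

By the power rule, an antiderivative is F(w) = w**6/6 + 3*w**5/5 + 2*w**2 - 2*w.
Then F(3) - F(0) = (2793/10) - (0) = 2793/10.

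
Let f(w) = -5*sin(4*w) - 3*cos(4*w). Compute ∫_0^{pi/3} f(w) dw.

-15/8 + 3*sqrt(3)/8

An antiderivative is F(w) = -3*sin(4*w)/4 + 5*cos(4*w)/4.
Then F(pi/3) - F(0) = (-5/8 + 3*sqrt(3)/8) - (5/4) = -15/8 + 3*sqrt(3)/8.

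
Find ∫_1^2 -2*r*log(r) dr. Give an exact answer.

3/2 - log(16)

Integrate by parts once (u = ln r, dv = -2*r dr).
An antiderivative is F(r) = -r**2*(2*log(r) - 1)/2.
Then F(2) - F(1) = (2 - log(16)) - (1/2) = 3/2 - log(16).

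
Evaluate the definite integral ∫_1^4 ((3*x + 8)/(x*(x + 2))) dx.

Factor the denominator: x**2 + 2*x = (x + 2)x.
Partial fractions: (3*x + 8)/(x*(x + 2)) = -1/(x + 2) + 4/x.
An antiderivative is F(x) = 4*log(x) - log(x + 2).
Then F(4) - F(1) = (-log(3) + 7*log(2)) - (-log(3)) = 7*log(2).

7*log(2)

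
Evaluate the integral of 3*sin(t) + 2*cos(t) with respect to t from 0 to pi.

6

An antiderivative is F(t) = 2*sin(t) - 3*cos(t).
Then F(pi) - F(0) = (3) - (-3) = 6.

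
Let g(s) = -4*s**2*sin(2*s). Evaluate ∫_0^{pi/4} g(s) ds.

1 - pi/2

Integrate by parts twice (u = s^2, dv = -4*sin(2*s) ds).
An antiderivative is F(s) = 2*s**2*cos(2*s) - 2*s*sin(2*s) - cos(2*s).
Then F(pi/4) - F(0) = (-pi/2) - (-1) = 1 - pi/2.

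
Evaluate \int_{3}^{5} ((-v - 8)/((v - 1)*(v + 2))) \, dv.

Factor the denominator: v**2 + v - 2 = (v + 2)(v - 1).
Partial fractions: (-v - 8)/((v - 1)*(v + 2)) = 2/(v + 2) - 3/(v - 1).
An antiderivative is F(v) = -3*log(v - 1) + 2*log(v + 2).
Then F(5) - F(3) = (log(49/64)) - (log(25/8)) = -2*log(5) - 3*log(2) + 2*log(7).

-2*log(5) - 3*log(2) + 2*log(7)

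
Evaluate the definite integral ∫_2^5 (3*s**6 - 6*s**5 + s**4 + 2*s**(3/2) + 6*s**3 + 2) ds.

-16*sqrt(2)/5 + 20*sqrt(5) + 1358307/70

By the power rule, an antiderivative is F(s) = 3*s**7/7 - s**6 + 4*s**(5/2)/5 + s**5/5 + 3*s**4/2 + 2*s.
Then F(5) - F(2) = (20*sqrt(5) + 272015/14) - (16*sqrt(2)/5 + 884/35) = -16*sqrt(2)/5 + 20*sqrt(5) + 1358307/70.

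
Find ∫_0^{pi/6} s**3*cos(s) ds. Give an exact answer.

Integrate by parts 3 times (u = s^3, dv = cos(s) ds).
An antiderivative is F(s) = s**3*sin(s) + 3*s**2*cos(s) - 6*s*sin(s) - 6*cos(s).
Then F(pi/6) - F(0) = (-3*sqrt(3) - pi/2 + pi**3/432 + sqrt(3)*pi**2/24) - (-6) = -3*sqrt(3) - pi/2 + pi**3/432 + sqrt(3)*pi**2/24 + 6.

-3*sqrt(3) - pi/2 + pi**3/432 + sqrt(3)*pi**2/24 + 6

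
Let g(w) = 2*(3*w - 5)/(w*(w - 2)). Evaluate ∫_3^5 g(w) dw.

-4*log(3) + 5*log(5)

Factor the denominator: w**2 - 2*w = w(w - 2).
Partial fractions: 2*(3*w - 5)/(w*(w - 2)) = 5/w + 1/(w - 2).
An antiderivative is F(w) = 5*log(w) + log(w - 2).
Then F(5) - F(3) = (log(3) + 5*log(5)) - (5*log(3)) = -4*log(3) + 5*log(5).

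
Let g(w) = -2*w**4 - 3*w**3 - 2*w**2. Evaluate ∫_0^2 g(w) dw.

By the power rule, an antiderivative is F(w) = -2*w**5/5 - 3*w**4/4 - 2*w**3/3.
Then F(2) - F(0) = (-452/15) - (0) = -452/15.

-452/15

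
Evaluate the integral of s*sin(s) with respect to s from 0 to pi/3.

Integrate by parts once (u = s, dv = sin(s) ds).
An antiderivative is F(s) = -s*cos(s) + sin(s).
Then F(pi/3) - F(0) = (-pi/6 + sqrt(3)/2) - (0) = -pi/6 + sqrt(3)/2.

-pi/6 + sqrt(3)/2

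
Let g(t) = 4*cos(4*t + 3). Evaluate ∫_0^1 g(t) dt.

-sin(3) + sin(7)

Let u = 4*t + 3, so du = 4 dt. When t = 0, u = 3; when t = 1, u = 7.
The integral becomes ∫ cos(u) du from 3 to 7, with antiderivative sin(u).
Back in t: F(t) = sin(4*t + 3).
Then F(1) - F(0) = (sin(7)) - (sin(3)) = -sin(3) + sin(7).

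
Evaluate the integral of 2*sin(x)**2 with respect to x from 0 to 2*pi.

2*pi

Use the identity sin^2(x) = (1 - cos(2*x))/2.
An antiderivative is F(x) = x - sin(2*x)/2.
Then F(2*pi) - F(0) = (2*pi) - (0) = 2*pi.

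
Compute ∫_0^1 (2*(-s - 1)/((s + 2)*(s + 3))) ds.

Factor the denominator: s**2 + 5*s + 6 = (s + 3)(s + 2).
Partial fractions: 2*(-s - 1)/((s + 2)*(s + 3)) = -4/(s + 3) + 2/(s + 2).
An antiderivative is F(s) = 2*log(s + 2) - 4*log(s + 3).
Then F(1) - F(0) = (-8*log(2) + 2*log(3)) - (log(4/81)) = -10*log(2) + 6*log(3).

-10*log(2) + 6*log(3)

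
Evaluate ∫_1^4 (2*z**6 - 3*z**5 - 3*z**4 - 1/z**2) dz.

282633/140

By the power rule, an antiderivative is F(z) = 2*z**7/7 - z**6/2 - 3*z**5/5 + 1/z.
Then F(4) - F(1) = (282659/140) - (13/70) = 282633/140.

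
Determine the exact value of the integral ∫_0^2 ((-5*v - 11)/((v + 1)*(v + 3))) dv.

Factor the denominator: v**2 + 4*v + 3 = (v + 3)(v + 1).
Partial fractions: (-5*v - 11)/((v + 1)*(v + 3)) = -2/(v + 3) - 3/(v + 1).
An antiderivative is F(v) = -3*log(v + 1) - 2*log(v + 3).
Then F(2) - F(0) = (-3*log(3) - 2*log(5)) - (-log(9)) = -log(75).

-log(75)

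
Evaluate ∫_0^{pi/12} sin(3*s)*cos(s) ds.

Use the identity sin(3*s)cos(s) = [sin(4*s) + sin(2*s)]/2.
An antiderivative is F(s) = -cos(2*s)/4 - cos(4*s)/8.
Then F(pi/12) - F(0) = (-sqrt(3)/8 - 1/16) - (-3/8) = 5/16 - sqrt(3)/8.

5/16 - sqrt(3)/8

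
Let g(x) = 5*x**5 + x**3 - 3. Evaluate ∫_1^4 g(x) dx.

13869/4

By the power rule, an antiderivative is F(x) = 5*x**6/6 + x**4/4 - 3*x.
Then F(4) - F(1) = (10396/3) - (-23/12) = 13869/4.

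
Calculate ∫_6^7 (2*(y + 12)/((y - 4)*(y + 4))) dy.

Factor the denominator: y**2 - 16 = (y + 4)(y - 4).
Partial fractions: 2*(y + 12)/((y - 4)*(y + 4)) = -2/(y + 4) + 4/(y - 4).
An antiderivative is F(y) = 4*log(y - 4) - 2*log(y + 4).
Then F(7) - F(6) = (-2*log(11) + 4*log(3)) - (log(4/25)) = -2*log(11) - 2*log(2) + 2*log(5) + 4*log(3).

-2*log(11) - 2*log(2) + 2*log(5) + 4*log(3)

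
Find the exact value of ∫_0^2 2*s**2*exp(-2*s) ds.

(-13 + exp(4))*exp(-4)/2

Integrate by parts twice (u = s^2, dv = 2*exp(-2*s) ds).
An antiderivative is F(s) = (-2*s**2 - 2*s - 1)*exp(-2*s)/2.
Then F(2) - F(0) = (-13*exp(-4)/2) - (-1/2) = (-13 + exp(4))*exp(-4)/2.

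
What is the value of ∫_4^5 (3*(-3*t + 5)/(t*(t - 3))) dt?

Factor the denominator: t**2 - 3*t = t(t - 3).
Partial fractions: 3*(-3*t + 5)/(t*(t - 3)) = -5/t - 4/(t - 3).
An antiderivative is F(t) = -5*log(t) - 4*log(t - 3).
Then F(5) - F(4) = (-5*log(5) - 4*log(2)) - (-10*log(2)) = -5*log(5) + 6*log(2).

-5*log(5) + 6*log(2)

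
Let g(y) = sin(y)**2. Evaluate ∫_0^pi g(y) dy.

pi/2

Use the identity sin^2(y) = (1 - cos(2*y))/2.
An antiderivative is F(y) = y/2 - sin(2*y)/4.
Then F(pi) - F(0) = (pi/2) - (0) = pi/2.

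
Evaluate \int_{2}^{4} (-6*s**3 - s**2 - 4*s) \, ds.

By the power rule, an antiderivative is F(s) = -3*s**4/2 - s**3/3 - 2*s**2.
Then F(4) - F(2) = (-1312/3) - (-104/3) = -1208/3.

-1208/3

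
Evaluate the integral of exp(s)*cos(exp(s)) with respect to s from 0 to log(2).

-sin(1) + sin(2)

Let u = exp(s), so du = exp(s) ds. When s = 0, u = 1; when s = log(2), u = 2.
The integral becomes ∫ cos(u) du from 1 to 2, with antiderivative sin(u).
Back in s: F(s) = sin(exp(s)).
Then F(log(2)) - F(0) = (sin(2)) - (sin(1)) = -sin(1) + sin(2).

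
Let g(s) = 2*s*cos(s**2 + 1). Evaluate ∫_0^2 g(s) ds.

sin(5) - sin(1)

Let u = s**2 + 1, so du = 2*s ds. When s = 0, u = 1; when s = 2, u = 5.
The integral becomes ∫ cos(u) du from 1 to 5, with antiderivative sin(u).
Back in s: F(s) = sin(s**2 + 1).
Then F(2) - F(0) = (sin(5)) - (sin(1)) = sin(5) - sin(1).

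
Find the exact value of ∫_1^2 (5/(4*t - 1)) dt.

An antiderivative is F(t) = 5*log(4*t - 1)/4.
Then F(2) - F(1) = (5*log(7)/4) - (5*log(3)/4) = -5*log(3)/4 + 5*log(7)/4.

-5*log(3)/4 + 5*log(7)/4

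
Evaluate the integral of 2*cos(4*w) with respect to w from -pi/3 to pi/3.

An antiderivative is F(w) = sin(4*w)/2.
Then F(pi/3) - F(-pi/3) = (-sqrt(3)/4) - (sqrt(3)/4) = -sqrt(3)/2.

-sqrt(3)/2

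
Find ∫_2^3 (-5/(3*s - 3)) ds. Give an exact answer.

An antiderivative is F(s) = -5*log(3*s - 3)/3.
Then F(3) - F(2) = (-5*log(6)/3) - (-5*log(3)/3) = -5*log(2)/3.

-5*log(2)/3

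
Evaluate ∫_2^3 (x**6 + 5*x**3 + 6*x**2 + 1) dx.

By the power rule, an antiderivative is F(x) = x**7/7 + 5*x**4/4 + 2*x**3 + x.
Then F(3) - F(2) = (13179/28) - (394/7) = 11603/28.

11603/28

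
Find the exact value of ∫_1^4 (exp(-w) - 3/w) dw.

-6*log(2) - exp(-4) + exp(-1)

An antiderivative is F(w) = -3*log(w) - exp(-w).
Then F(4) - F(1) = (-6*log(2) - exp(-4)) - (-exp(-1)) = -6*log(2) - exp(-4) + exp(-1).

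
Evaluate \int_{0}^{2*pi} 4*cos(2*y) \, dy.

0

An antiderivative is F(y) = 2*sin(2*y).
Then F(2*pi) - F(0) = (0) - (0) = 0.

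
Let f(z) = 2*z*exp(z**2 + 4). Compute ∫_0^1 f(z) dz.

Let u = z**2 + 4, so du = 2*z dz. When z = 0, u = 4; when z = 1, u = 5.
The integral becomes ∫ exp(u) du from 4 to 5, with antiderivative exp(u).
Back in z: F(z) = exp(z**2 + 4).
Then F(1) - F(0) = (exp(5)) - (exp(4)) = -exp(4) + exp(5).

-exp(4) + exp(5)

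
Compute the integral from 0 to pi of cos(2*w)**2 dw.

Use the identity cos^2(2*w) = (1 + cos(4*w))/2.
An antiderivative is F(w) = w/2 + sin(4*w)/8.
Then F(pi) - F(0) = (pi/2) - (0) = pi/2.

pi/2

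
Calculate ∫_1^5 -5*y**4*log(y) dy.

3124/5 - 3125*log(5)

Integrate by parts once (u = ln y, dv = -5*y**4 dy).
An antiderivative is F(y) = -y**5*(5*log(y) - 1)/5.
Then F(5) - F(1) = (625 - 3125*log(5)) - (1/5) = 3124/5 - 3125*log(5).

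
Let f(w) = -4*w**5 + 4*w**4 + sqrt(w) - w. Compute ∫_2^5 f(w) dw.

-79101/10 - 4*sqrt(2)/3 + 10*sqrt(5)/3

By the power rule, an antiderivative is F(w) = -2*w**6/3 + 4*w**5/5 + 2*w**(3/2)/3 - w**2/2.
Then F(5) - F(2) = (-47575/6 + 10*sqrt(5)/3) - (-286/15 + 4*sqrt(2)/3) = -79101/10 - 4*sqrt(2)/3 + 10*sqrt(5)/3.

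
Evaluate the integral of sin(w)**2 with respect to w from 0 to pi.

Use the identity sin^2(w) = (1 - cos(2*w))/2.
An antiderivative is F(w) = w/2 - sin(2*w)/4.
Then F(pi) - F(0) = (pi/2) - (0) = pi/2.

pi/2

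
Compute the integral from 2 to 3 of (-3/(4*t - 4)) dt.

-3*log(2)/4

An antiderivative is F(t) = -3*log(4*t - 4)/4.
Then F(3) - F(2) = (-9*log(2)/4) - (-3*log(2)/2) = -3*log(2)/4.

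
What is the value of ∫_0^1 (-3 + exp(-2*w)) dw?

An antiderivative is F(w) = -3*w - exp(-2*w)/2.
Then F(1) - F(0) = (-3 - exp(-2)/2) - (-1/2) = -5/2 - exp(-2)/2.

-5/2 - exp(-2)/2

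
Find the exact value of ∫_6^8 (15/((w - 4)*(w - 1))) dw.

Factor the denominator: w**2 - 5*w + 4 = (w - 1)(w - 4).
Partial fractions: 15/((w - 4)*(w - 1)) = -5/(w - 1) + 5/(w - 4).
An antiderivative is F(w) = 5*log(w - 4) - 5*log(w - 1).
Then F(8) - F(6) = (-5*log(7) + 10*log(2)) - (-5*log(5) + 5*log(2)) = -5*log(7) + 5*log(2) + 5*log(5).

-5*log(7) + 5*log(2) + 5*log(5)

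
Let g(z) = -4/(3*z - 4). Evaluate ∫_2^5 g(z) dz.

-4*log(11)/3 + 4*log(2)/3

An antiderivative is F(z) = -4*log(3*z - 4)/3.
Then F(5) - F(2) = (-4*log(11)/3) - (-4*log(2)/3) = -4*log(11)/3 + 4*log(2)/3.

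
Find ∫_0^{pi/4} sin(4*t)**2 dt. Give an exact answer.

pi/8

Use the identity sin^2(4*t) = (1 - cos(8*t))/2.
An antiderivative is F(t) = t/2 - sin(8*t)/16.
Then F(pi/4) - F(0) = (pi/8) - (0) = pi/8.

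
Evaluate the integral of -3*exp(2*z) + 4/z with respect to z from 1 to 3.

-3*exp(6)/2 + log(81) + 3*exp(2)/2

An antiderivative is F(z) = -3*exp(2*z)/2 + 4*log(z).
Then F(3) - F(1) = (-3*exp(6)/2 + log(81)) - (-3*exp(2)/2) = -3*exp(6)/2 + log(81) + 3*exp(2)/2.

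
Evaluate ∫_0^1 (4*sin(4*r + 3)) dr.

Let u = 4*r + 3, so du = 4 dr. When r = 0, u = 3; when r = 1, u = 7.
The integral becomes ∫ sin(u) du from 3 to 7, with antiderivative -cos(u).
Back in r: F(r) = -cos(4*r + 3).
Then F(1) - F(0) = (-cos(7)) - (-cos(3)) = cos(3) - cos(7).

cos(3) - cos(7)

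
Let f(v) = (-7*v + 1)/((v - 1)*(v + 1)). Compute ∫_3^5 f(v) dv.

log(2/81)

Factor the denominator: v**2 - 1 = (v + 1)(v - 1).
Partial fractions: (-7*v + 1)/((v - 1)*(v + 1)) = -4/(v + 1) - 3/(v - 1).
An antiderivative is F(v) = -3*log(v - 1) - 4*log(v + 1).
Then F(5) - F(3) = (-10*log(2) - 4*log(3)) - (-11*log(2)) = log(2/81).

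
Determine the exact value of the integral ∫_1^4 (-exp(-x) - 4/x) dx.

An antiderivative is F(x) = -4*log(x) + exp(-x).
Then F(4) - F(1) = (-8*log(2) + exp(-4)) - (exp(-1)) = -8*log(2) - exp(-1) + exp(-4).

-8*log(2) - exp(-1) + exp(-4)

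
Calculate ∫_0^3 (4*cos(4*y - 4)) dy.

Let u = 4*y - 4, so du = 4 dy. When y = 0, u = -4; when y = 3, u = 8.
The integral becomes ∫ cos(u) du from -4 to 8, with antiderivative sin(u).
Back in y: F(y) = sin(4*y - 4).
Then F(3) - F(0) = (sin(8)) - (-sin(4)) = sin(4) + sin(8).

sin(4) + sin(8)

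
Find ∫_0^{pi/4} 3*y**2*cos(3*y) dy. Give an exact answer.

Integrate by parts twice (u = y^2, dv = 3*cos(3*y) dy).
An antiderivative is F(y) = y**2*sin(3*y) + 2*y*cos(3*y)/3 - 2*sin(3*y)/9.
Then F(pi/4) - F(0) = (sqrt(2)*(-24*pi - 32 + 9*pi**2)/288) - (0) = sqrt(2)*(-24*pi - 32 + 9*pi**2)/288.

sqrt(2)*(-24*pi - 32 + 9*pi**2)/288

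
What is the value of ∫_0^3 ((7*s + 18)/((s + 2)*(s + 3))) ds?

Factor the denominator: s**2 + 5*s + 6 = (s + 3)(s + 2).
Partial fractions: (7*s + 18)/((s + 2)*(s + 3)) = 3/(s + 3) + 4/(s + 2).
An antiderivative is F(s) = 4*log(s + 2) + 3*log(s + 3).
Then F(3) - F(0) = (3*log(2) + 3*log(3) + 4*log(5)) - (4*log(2) + 3*log(3)) = -log(2) + 4*log(5).

-log(2) + 4*log(5)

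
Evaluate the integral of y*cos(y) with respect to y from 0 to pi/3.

Integrate by parts once (u = y, dv = cos(y) dy).
An antiderivative is F(y) = y*sin(y) + cos(y).
Then F(pi/3) - F(0) = (1/2 + sqrt(3)*pi/6) - (1) = -1/2 + sqrt(3)*pi/6.

-1/2 + sqrt(3)*pi/6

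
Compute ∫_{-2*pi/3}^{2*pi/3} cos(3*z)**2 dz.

2*pi/3

Use the identity cos^2(3*z) = (1 + cos(6*z))/2.
An antiderivative is F(z) = z/2 + sin(6*z)/12.
Then F(2*pi/3) - F(-2*pi/3) = (pi/3) - (-pi/3) = 2*pi/3.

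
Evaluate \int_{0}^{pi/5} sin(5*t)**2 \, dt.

pi/10

Use the identity sin^2(5*t) = (1 - cos(10*t))/2.
An antiderivative is F(t) = t/2 - sin(10*t)/20.
Then F(pi/5) - F(0) = (pi/10) - (0) = pi/10.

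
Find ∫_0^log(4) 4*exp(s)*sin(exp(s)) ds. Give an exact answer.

4*cos(1) - 4*cos(4)

Let u = exp(s), so du = exp(s) ds. When s = 0, u = 1; when s = log(4), u = 4.
The integral becomes 4·∫ sin(u) du from 1 to 4, with antiderivative -4*cos(u).
Back in s: F(s) = -4*cos(exp(s)).
Then F(log(4)) - F(0) = (-4*cos(4)) - (-4*cos(1)) = 4*cos(1) - 4*cos(4).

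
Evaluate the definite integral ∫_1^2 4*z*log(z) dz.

Integrate by parts once (u = ln z, dv = 4*z dz).
An antiderivative is F(z) = z**2*(2*log(z) - 1).
Then F(2) - F(1) = (-4 + 8*log(2)) - (-1) = -3 + 8*log(2).

-3 + 8*log(2)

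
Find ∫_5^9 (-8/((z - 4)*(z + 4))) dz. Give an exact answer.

log(13/45)

Factor the denominator: z**2 - 16 = (z + 4)(z - 4).
Partial fractions: -8/((z - 4)*(z + 4)) = 1/(z + 4) - 1/(z - 4).
An antiderivative is F(z) = -log(z - 4) + log(z + 4).
Then F(9) - F(5) = (log(13/5)) - (log(9)) = log(13/45).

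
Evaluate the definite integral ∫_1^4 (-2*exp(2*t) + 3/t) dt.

An antiderivative is F(t) = -exp(2*t) + 3*log(t).
Then F(4) - F(1) = (-exp(8) + log(64)) - (-exp(2)) = -exp(8) + log(64) + exp(2).

-exp(8) + log(64) + exp(2)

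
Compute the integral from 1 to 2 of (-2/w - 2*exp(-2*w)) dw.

An antiderivative is F(w) = -2*log(w) + exp(-2*w).
Then F(2) - F(1) = (-2*log(2) + exp(-4)) - (exp(-2)) = -2*log(2) - exp(-2) + exp(-4).

-2*log(2) - exp(-2) + exp(-4)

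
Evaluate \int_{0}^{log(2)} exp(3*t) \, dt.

Let u = exp(t), so du = exp(t) dt. When t = 0, u = 1; when t = log(2), u = 2.
The integral becomes ∫ u**2 du from 1 to 2, with antiderivative u**3/3.
Back in t: F(t) = exp(3*t)/3.
Then F(log(2)) - F(0) = (8/3) - (1/3) = 7/3.

7/3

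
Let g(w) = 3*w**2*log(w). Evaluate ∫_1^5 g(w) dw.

-124/3 + 125*log(5)

Integrate by parts once (u = ln w, dv = 3*w**2 dw).
An antiderivative is F(w) = w**3*(3*log(w) - 1)/3.
Then F(5) - F(1) = (-125/3 + 125*log(5)) - (-1/3) = -124/3 + 125*log(5).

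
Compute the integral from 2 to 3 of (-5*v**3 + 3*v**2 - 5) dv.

-269/4

By the power rule, an antiderivative is F(v) = -5*v**4/4 + v**3 - 5*v.
Then F(3) - F(2) = (-357/4) - (-22) = -269/4.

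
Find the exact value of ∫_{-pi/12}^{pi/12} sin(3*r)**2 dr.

Use the identity sin^2(3*r) = (1 - cos(6*r))/2.
An antiderivative is F(r) = r/2 - sin(6*r)/12.
Then F(pi/12) - F(-pi/12) = (-1/12 + pi/24) - (1/12 - pi/24) = -1/6 + pi/12.

-1/6 + pi/12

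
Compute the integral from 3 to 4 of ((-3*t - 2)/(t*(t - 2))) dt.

-log(12)

Factor the denominator: t**2 - 2*t = t(t - 2).
Partial fractions: (-3*t - 2)/(t*(t - 2)) = 1/t - 4/(t - 2).
An antiderivative is F(t) = log(t) - 4*log(t - 2).
Then F(4) - F(3) = (-log(4)) - (log(3)) = -log(12).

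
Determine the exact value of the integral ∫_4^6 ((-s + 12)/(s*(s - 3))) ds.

Factor the denominator: s**2 - 3*s = s(s - 3).
Partial fractions: (-s + 12)/(s*(s - 3)) = -4/s + 3/(s - 3).
An antiderivative is F(s) = -4*log(s) + 3*log(s - 3).
Then F(6) - F(4) = (-log(48)) - (-8*log(2)) = log(16/3).

log(16/3)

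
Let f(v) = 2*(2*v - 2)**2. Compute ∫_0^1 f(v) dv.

8/3

Let u = 2*v - 2, so du = 2 dv. When v = 0, u = -2; when v = 1, u = 0.
The integral becomes ∫ u**2 du from -2 to 0, with antiderivative u**3/3.
Back in v: F(v) = (2*v - 2)**3/3.
Then F(1) - F(0) = (0) - (-8/3) = 8/3.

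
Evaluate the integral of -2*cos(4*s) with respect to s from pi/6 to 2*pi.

sqrt(3)/4

An antiderivative is F(s) = -sin(4*s)/2.
Then F(2*pi) - F(pi/6) = (0) - (-sqrt(3)/4) = sqrt(3)/4.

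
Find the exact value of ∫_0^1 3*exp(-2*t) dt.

An antiderivative is F(t) = -3*exp(-2*t)/2.
Then F(1) - F(0) = (-3*exp(-2)/2) - (-3/2) = 3/2 - 3*exp(-2)/2.

3/2 - 3*exp(-2)/2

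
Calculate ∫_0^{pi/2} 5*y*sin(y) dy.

Integrate by parts once (u = y, dv = 5*sin(y) dy).
An antiderivative is F(y) = -5*y*cos(y) + 5*sin(y).
Then F(pi/2) - F(0) = (5) - (0) = 5.

5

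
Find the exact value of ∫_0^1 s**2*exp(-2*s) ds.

(-5 + exp(2))*exp(-2)/4

Integrate by parts twice (u = s^2, dv = exp(-2*s) ds).
An antiderivative is F(s) = (-2*s**2 - 2*s - 1)*exp(-2*s)/4.
Then F(1) - F(0) = (-5*exp(-2)/4) - (-1/4) = (-5 + exp(2))*exp(-2)/4.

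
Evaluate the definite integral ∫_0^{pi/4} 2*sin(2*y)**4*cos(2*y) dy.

Let u = sin(2*y), so du = 2*cos(2*y) dy. When y = 0, u = 0; when y = pi/4, u = 1.
The integral becomes ∫ u**4 du from 0 to 1, with antiderivative u**5/5.
Back in y: F(y) = sin(2*y)**5/5.
Then F(pi/4) - F(0) = (1/5) - (0) = 1/5.

1/5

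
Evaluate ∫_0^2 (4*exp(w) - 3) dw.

-10 + 4*exp(2)

An antiderivative is F(w) = -3*w + 4*exp(w).
Then F(2) - F(0) = (-6 + 4*exp(2)) - (4) = -10 + 4*exp(2).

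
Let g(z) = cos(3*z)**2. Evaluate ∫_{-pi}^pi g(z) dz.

Use the identity cos^2(3*z) = (1 + cos(6*z))/2.
An antiderivative is F(z) = z/2 + sin(6*z)/12.
Then F(pi) - F(-pi) = (pi/2) - (-pi/2) = pi.

pi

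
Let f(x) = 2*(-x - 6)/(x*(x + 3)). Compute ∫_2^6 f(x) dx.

-log(25)

Factor the denominator: x**2 + 3*x = (x + 3)x.
Partial fractions: 2*(-x - 6)/(x*(x + 3)) = 2/(x + 3) - 4/x.
An antiderivative is F(x) = -4*log(x) + 2*log(x + 3).
Then F(6) - F(2) = (-log(16)) - (log(25/16)) = -log(25).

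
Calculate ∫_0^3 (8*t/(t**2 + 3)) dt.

8*log(2)

Let u = t**2 + 3, so du = 2*t dt. When t = 0, u = 3; when t = 3, u = 12.
The integral becomes 4·∫ 1/u du from 3 to 12, with antiderivative 4*log(u).
Back in t: F(t) = 4*log(t**2 + 3).
Then F(3) - F(0) = (4*log(3) + 8*log(2)) - (log(81)) = 8*log(2).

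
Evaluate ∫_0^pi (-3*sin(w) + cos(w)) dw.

An antiderivative is F(w) = sin(w) + 3*cos(w).
Then F(pi) - F(0) = (-3) - (3) = -6.

-6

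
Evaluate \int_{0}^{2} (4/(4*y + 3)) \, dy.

log(11/3)

Let u = 4*y + 3, so du = 4 dy. When y = 0, u = 3; when y = 2, u = 11.
The integral becomes ∫ 1/u du from 3 to 11, with antiderivative log(u).
Back in y: F(y) = log(4*y + 3).
Then F(2) - F(0) = (log(11)) - (log(3)) = log(11/3).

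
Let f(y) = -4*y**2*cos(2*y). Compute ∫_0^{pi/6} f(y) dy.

-pi/6 - sqrt(3)*pi**2/36 + sqrt(3)/2

Integrate by parts twice (u = y^2, dv = -4*cos(2*y) dy).
An antiderivative is F(y) = -2*y**2*sin(2*y) - 2*y*cos(2*y) + sin(2*y).
Then F(pi/6) - F(0) = (-pi/6 - sqrt(3)*pi**2/36 + sqrt(3)/2) - (0) = -pi/6 - sqrt(3)*pi**2/36 + sqrt(3)/2.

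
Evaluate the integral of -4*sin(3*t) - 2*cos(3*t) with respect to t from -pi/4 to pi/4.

An antiderivative is F(t) = -2*sin(3*t)/3 + 4*cos(3*t)/3.
Then F(pi/4) - F(-pi/4) = (-sqrt(2)) - (-sqrt(2)/3) = -2*sqrt(2)/3.

-2*sqrt(2)/3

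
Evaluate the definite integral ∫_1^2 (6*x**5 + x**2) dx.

By the power rule, an antiderivative is F(x) = x**6 + x**3/3.
Then F(2) - F(1) = (200/3) - (4/3) = 196/3.

196/3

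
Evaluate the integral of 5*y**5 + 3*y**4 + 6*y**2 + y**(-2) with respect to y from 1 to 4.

By the power rule, an antiderivative is F(y) = 5*y**6/6 + 3*y**5/5 + 2*y**3 - 1/y.
Then F(4) - F(1) = (249329/60) - (73/30) = 83061/20.

83061/20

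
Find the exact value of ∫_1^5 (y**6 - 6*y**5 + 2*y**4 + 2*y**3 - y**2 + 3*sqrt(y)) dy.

By the power rule, an antiderivative is F(y) = y**7/7 - y**6 + 2*y**5/5 + y**4/2 + 2*y**(3/2) - y**3/3.
Then F(5) - F(1) = (-123625/42 + 10*sqrt(5)) - (359/210) = -309242/105 + 10*sqrt(5).

-309242/105 + 10*sqrt(5)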